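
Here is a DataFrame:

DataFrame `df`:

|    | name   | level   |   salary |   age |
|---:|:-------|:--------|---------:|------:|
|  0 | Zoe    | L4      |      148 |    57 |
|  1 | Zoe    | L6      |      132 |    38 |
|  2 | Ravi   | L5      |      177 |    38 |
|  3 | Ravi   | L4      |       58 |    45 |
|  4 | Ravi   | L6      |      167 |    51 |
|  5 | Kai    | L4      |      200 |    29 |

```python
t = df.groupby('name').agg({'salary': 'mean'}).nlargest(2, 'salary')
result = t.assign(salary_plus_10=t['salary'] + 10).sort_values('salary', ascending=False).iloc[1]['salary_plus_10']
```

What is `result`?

group by name, mean of salary:
      salary
name        
Kai    200.0
Ravi   134.0
Zoe    140.0
take 2 rows with largest salary:
      salary
name        
Kai    200.0
Zoe    140.0
add column salary_plus_10 = t['salary'] + 10:
      salary  salary_plus_10
name                        
Kai    200.0           210.0
Zoe    140.0           150.0
sort by salary descending:
      salary  salary_plus_10
name                        
Kai    200.0           210.0
Zoe    140.0           150.0

150.0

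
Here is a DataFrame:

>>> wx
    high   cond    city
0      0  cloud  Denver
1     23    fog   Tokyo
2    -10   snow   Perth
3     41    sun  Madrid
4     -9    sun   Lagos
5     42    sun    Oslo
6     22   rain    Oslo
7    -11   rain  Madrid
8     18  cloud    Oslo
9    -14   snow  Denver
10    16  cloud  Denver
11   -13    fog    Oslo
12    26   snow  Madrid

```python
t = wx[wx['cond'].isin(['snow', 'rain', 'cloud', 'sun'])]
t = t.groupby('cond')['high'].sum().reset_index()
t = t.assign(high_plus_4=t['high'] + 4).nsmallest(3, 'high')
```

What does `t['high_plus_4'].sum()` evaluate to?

filter rows where cond in ['snow', 'rain', 'cloud', 'sun']:
    high   cond    city
0      0  cloud  Denver
2    -10   snow   Perth
3     41    sun  Madrid
4     -9    sun   Lagos
5     42    sun    Oslo
6     22   rain    Oslo
7    -11   rain  Madrid
8     18  cloud    Oslo
9    -14   snow  Denver
10    16  cloud  Denver
12    26   snow  Madrid
group by cond, sum of high:
cond
cloud    34
rain     11
snow      2
sun      74
Name: high, dtype: int64
reset_index():
    cond  high
0  cloud    34
1   rain    11
2   snow     2
3    sun    74
add column high_plus_4 = t['high'] + 4:
    cond  high  high_plus_4
0  cloud    34           38
1   rain    11           15
2   snow     2            6
3    sun    74           78
take 3 rows with smallest high:
    cond  high  high_plus_4
2   snow     2            6
1   rain    11           15
0  cloud    34           38

59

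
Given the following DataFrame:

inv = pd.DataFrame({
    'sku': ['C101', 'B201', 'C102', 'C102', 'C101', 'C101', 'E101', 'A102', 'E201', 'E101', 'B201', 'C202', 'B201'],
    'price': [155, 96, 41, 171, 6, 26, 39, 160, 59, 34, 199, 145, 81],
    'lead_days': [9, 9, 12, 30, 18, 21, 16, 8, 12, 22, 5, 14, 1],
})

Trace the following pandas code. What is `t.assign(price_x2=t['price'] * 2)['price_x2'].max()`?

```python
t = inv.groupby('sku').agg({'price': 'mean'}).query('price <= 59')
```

group by sku, mean of price:
           price
sku             
A102  160.000000
B201  125.333333
C101   62.333333
C102  106.000000
C202  145.000000
E101   36.500000
E201   59.000000
filter rows where price <= 59:
      price
sku        
E101   36.5
E201   59.0
add column price_x2 = t['price'] * 2:
      price  price_x2
sku                  
E101   36.5      73.0
E201   59.0     118.0

118.0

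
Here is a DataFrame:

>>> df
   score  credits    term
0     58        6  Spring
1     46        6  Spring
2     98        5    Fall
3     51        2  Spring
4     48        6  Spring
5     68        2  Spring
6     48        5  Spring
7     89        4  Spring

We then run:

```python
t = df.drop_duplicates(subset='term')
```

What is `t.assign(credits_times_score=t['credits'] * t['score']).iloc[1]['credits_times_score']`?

drop duplicate term (keep=first):
   score  credits    term
0     58        6  Spring
2     98        5    Fall
add column credits_times_score = t['credits'] * t['score']:
   score  credits    term  credits_times_score
0     58        6  Spring                  348
2     98        5    Fall                  490
value at position 1, column 'credits_times_score' → 490

490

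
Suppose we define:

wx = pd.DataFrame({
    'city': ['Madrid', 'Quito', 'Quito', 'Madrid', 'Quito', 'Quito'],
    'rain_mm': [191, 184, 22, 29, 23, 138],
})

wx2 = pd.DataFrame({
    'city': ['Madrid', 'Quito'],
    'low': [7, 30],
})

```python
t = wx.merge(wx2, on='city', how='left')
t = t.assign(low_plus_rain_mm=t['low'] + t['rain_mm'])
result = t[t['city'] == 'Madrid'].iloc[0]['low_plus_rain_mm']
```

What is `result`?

198

merge on 'city' (how='left') → 6 rows:
     city  rain_mm  low
0  Madrid      191    7
1   Quito      184   30
2   Quito       22   30
3  Madrid       29    7
4   Quito       23   30
5   Quito      138   30
add column low_plus_rain_mm = t['low'] + t['rain_mm']:
     city  rain_mm  low  low_plus_rain_mm
0  Madrid      191    7               198
1   Quito      184   30               214
2   Quito       22   30                52
3  Madrid       29    7                36
4   Quito       23   30                53
5   Quito      138   30               168
filter rows where city == 'Madrid':
     city  rain_mm  low  low_plus_rain_mm
0  Madrid      191    7               198
3  Madrid       29    7                36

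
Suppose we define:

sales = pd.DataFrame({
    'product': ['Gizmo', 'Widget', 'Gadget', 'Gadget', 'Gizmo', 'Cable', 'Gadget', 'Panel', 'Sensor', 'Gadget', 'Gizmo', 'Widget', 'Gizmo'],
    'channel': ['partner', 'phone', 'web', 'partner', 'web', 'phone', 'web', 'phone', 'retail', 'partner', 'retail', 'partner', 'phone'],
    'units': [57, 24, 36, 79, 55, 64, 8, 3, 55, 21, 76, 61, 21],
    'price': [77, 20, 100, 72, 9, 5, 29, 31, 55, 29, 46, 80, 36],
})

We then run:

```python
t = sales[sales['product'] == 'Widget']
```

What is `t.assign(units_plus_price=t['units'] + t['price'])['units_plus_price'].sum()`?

filter rows where product == 'Widget':
   product  channel  units  price
1   Widget    phone     24     20
11  Widget  partner     61     80
add column units_plus_price = t['units'] + t['price']:
   product  channel  units  price  units_plus_price
1   Widget    phone     24     20                44
11  Widget  partner     61     80               141

185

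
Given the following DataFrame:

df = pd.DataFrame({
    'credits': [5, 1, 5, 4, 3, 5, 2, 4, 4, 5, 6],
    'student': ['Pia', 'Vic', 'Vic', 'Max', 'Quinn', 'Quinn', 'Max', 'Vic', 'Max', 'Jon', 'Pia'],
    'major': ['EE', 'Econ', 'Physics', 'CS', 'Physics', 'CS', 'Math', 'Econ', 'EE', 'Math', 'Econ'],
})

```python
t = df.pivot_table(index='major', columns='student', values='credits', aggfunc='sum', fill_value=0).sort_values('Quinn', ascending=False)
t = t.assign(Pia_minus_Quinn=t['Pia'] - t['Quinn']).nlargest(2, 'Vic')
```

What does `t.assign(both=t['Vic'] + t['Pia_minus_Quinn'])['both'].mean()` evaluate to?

6.5

pivot: rows=major, cols=student, sum(credits):
student  Jon  Max  Pia  Quinn  Vic
major                             
CS         0    4    0      5    0
EE         0    4    5      0    0
Econ       0    0    6      0    5
Math       5    2    0      0    0
Physics    0    0    0      3    5
sort by Quinn descending:
student  Jon  Max  Pia  Quinn  Vic
major                             
CS         0    4    0      5    0
Physics    0    0    0      3    5
EE         0    4    5      0    0
Econ       0    0    6      0    5
Math       5    2    0      0    0
add column Pia_minus_Quinn = t['Pia'] - t['Quinn']:
student  Jon  Max  Pia  Quinn  Vic  Pia_minus_Quinn
major                                              
CS         0    4    0      5    0               -5
Physics    0    0    0      3    5               -3
EE         0    4    5      0    0                5
Econ       0    0    6      0    5                6
Math       5    2    0      0    0                0
take 2 rows with largest Vic:
student  Jon  Max  Pia  Quinn  Vic  Pia_minus_Quinn
major                                              
Physics    0    0    0      3    5               -3
Econ       0    0    6      0    5                6
add column both = t['Vic'] + t['Pia_minus_Quinn']:
student  Jon  Max  Pia  Quinn  Vic  Pia_minus_Quinn  both
major                                                    
Physics    0    0    0      3    5               -3     2
Econ       0    0    6      0    5                6    11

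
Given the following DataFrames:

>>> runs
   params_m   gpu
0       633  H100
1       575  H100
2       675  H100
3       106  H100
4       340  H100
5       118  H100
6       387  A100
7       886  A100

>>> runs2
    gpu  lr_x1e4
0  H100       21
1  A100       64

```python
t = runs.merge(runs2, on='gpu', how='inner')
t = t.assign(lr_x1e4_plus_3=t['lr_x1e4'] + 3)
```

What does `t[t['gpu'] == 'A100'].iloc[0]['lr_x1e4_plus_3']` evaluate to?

merge on 'gpu' (how='inner') → 8 rows:
   params_m   gpu  lr_x1e4
0       633  H100       21
1       575  H100       21
2       675  H100       21
3       106  H100       21
4       340  H100       21
5       118  H100       21
6       387  A100       64
7       886  A100       64
add column lr_x1e4_plus_3 = t['lr_x1e4'] + 3:
   params_m   gpu  lr_x1e4  lr_x1e4_plus_3
0       633  H100       21              24
1       575  H100       21              24
2       675  H100       21              24
3       106  H100       21              24
4       340  H100       21              24
5       118  H100       21              24
6       387  A100       64              67
7       886  A100       64              67
filter rows where gpu == 'A100':
   params_m   gpu  lr_x1e4  lr_x1e4_plus_3
6       387  A100       64              67
7       886  A100       64              67
So iloc[0]['lr_x1e4_plus_3'] = 67.

67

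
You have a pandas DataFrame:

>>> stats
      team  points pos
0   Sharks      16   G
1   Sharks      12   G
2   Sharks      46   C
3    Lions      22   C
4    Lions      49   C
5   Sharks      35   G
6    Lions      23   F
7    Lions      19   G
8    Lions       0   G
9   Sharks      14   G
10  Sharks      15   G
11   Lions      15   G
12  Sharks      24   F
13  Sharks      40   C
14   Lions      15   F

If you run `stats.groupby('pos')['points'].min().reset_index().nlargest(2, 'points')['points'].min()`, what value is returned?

15

group by pos, min of points:
pos
C    22
F    15
G     0
Name: points, dtype: int64
reset_index():
  pos  points
0   C      22
1   F      15
2   G       0
take 2 rows with largest points:
  pos  points
0   C      22
1   F      15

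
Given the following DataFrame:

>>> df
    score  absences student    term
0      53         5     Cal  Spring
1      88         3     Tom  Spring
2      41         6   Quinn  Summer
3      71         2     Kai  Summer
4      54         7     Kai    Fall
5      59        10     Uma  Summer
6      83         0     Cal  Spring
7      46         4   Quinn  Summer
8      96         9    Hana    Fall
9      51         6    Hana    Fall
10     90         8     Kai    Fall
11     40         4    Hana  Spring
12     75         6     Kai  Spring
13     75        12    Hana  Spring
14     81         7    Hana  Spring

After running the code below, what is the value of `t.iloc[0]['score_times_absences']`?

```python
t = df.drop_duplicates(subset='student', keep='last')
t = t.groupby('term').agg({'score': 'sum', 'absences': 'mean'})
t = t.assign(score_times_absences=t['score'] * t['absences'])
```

drop duplicate student (keep=last):
    score  absences student    term
1      88         3     Tom  Spring
5      59        10     Uma  Summer
6      83         0     Cal  Spring
7      46         4   Quinn  Summer
12     75         6     Kai  Spring
14     81         7    Hana  Spring
group by term: sum(score), mean(absences):
        score  absences
term                   
Spring    327       4.0
Summer    105       7.0
add column score_times_absences = t['score'] * t['absences']:
        score  absences  score_times_absences
term                                         
Spring    327       4.0                1308.0
Summer    105       7.0                 735.0
Then the value at position 0, column 'score_times_absences': 1308.0

1308.0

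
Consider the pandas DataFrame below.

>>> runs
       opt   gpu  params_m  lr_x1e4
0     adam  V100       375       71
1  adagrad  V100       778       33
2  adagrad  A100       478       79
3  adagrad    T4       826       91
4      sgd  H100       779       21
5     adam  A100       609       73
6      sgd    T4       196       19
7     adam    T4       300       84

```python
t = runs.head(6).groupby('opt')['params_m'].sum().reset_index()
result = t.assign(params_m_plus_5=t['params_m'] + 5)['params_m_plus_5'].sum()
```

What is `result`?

3860

take first 6 rows:
       opt   gpu  params_m  lr_x1e4
0     adam  V100       375       71
1  adagrad  V100       778       33
2  adagrad  A100       478       79
3  adagrad    T4       826       91
4      sgd  H100       779       21
5     adam  A100       609       73
group by opt, sum of params_m:
opt
adagrad    2082
adam        984
sgd         779
Name: params_m, dtype: int64
reset_index():
       opt  params_m
0  adagrad      2082
1     adam       984
2      sgd       779
add column params_m_plus_5 = t['params_m'] + 5:
       opt  params_m  params_m_plus_5
0  adagrad      2082             2087
1     adam       984              989
2      sgd       779              784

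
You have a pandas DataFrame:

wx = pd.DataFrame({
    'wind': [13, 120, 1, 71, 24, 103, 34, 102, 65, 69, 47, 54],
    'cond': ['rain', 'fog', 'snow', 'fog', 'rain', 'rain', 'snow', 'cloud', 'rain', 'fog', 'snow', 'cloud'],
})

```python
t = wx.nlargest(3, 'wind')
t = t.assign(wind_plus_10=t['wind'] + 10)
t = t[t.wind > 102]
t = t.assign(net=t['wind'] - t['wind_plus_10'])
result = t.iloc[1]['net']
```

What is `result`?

-10

take 3 rows with largest wind:
   wind   cond
1   120    fog
5   103   rain
7   102  cloud
add column wind_plus_10 = t['wind'] + 10:
   wind   cond  wind_plus_10
1   120    fog           130
5   103   rain           113
7   102  cloud           112
filter rows where wind > 102:
   wind  cond  wind_plus_10
1   120   fog           130
5   103  rain           113
add column net = t['wind'] - t['wind_plus_10']:
   wind  cond  wind_plus_10  net
1   120   fog           130  -10
5   103  rain           113  -10
The value at position 1, column 'net' is -10.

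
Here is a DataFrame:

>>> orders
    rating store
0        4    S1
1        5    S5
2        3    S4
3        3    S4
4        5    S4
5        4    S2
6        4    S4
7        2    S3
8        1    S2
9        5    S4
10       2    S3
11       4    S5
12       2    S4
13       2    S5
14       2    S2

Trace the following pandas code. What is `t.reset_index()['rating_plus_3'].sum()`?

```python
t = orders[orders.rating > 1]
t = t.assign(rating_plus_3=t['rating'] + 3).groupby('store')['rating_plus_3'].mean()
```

31.3333333333

filter rows where rating > 1:
    rating store
0        4    S1
1        5    S5
2        3    S4
3        3    S4
4        5    S4
5        4    S2
6        4    S4
7        2    S3
9        5    S4
10       2    S3
11       4    S5
12       2    S4
13       2    S5
14       2    S2
add column rating_plus_3 = t['rating'] + 3:
    rating store  rating_plus_3
0        4    S1              7
1        5    S5              8
2        3    S4              6
3        3    S4              6
4        5    S4              8
5        4    S2              7
6        4    S4              7
7        2    S3              5
9        5    S4              8
10       2    S3              5
11       4    S5              7
12       2    S4              5
13       2    S5              5
14       2    S2              5
group by store, mean of rating_plus_3:
store
S1    7.000000
S2    6.000000
S3    5.000000
S4    6.666667
S5    6.666667
Name: rating_plus_3, dtype: float64
reset_index():
  store  rating_plus_3
0    S1       7.000000
1    S2       6.000000
2    S3       5.000000
3    S4       6.666667
4    S5       6.666667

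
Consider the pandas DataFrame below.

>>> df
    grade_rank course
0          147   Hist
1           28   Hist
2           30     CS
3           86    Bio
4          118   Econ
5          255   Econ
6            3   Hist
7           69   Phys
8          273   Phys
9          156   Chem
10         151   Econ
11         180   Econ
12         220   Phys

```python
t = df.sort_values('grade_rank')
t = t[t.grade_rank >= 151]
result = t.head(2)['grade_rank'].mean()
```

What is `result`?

sort by grade_rank:
    grade_rank course
6            3   Hist
1           28   Hist
2           30     CS
7           69   Phys
3           86    Bio
4          118   Econ
0          147   Hist
10         151   Econ
9          156   Chem
11         180   Econ
12         220   Phys
5          255   Econ
8          273   Phys
filter rows where grade_rank >= 151:
    grade_rank course
10         151   Econ
9          156   Chem
11         180   Econ
12         220   Phys
5          255   Econ
8          273   Phys
take first 2 rows:
    grade_rank course
10         151   Econ
9          156   Chem
Taking the mean of column 'grade_rank' gives 153.5.

153.5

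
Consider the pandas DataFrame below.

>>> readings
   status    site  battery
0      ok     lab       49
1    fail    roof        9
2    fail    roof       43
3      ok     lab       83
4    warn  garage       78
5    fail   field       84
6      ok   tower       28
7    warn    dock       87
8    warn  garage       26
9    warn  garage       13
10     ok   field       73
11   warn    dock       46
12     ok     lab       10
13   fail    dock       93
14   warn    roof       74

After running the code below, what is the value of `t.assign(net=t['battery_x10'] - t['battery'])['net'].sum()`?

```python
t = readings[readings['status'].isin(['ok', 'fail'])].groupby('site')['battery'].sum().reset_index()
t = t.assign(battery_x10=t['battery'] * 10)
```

filter rows where status in ['ok', 'fail']:
   status   site  battery
0      ok    lab       49
1    fail   roof        9
2    fail   roof       43
3      ok    lab       83
5    fail  field       84
6      ok  tower       28
10     ok  field       73
12     ok    lab       10
13   fail   dock       93
group by site, sum of battery:
site
dock      93
field    157
lab      142
roof      52
tower     28
Name: battery, dtype: int64
reset_index():
    site  battery
0   dock       93
1  field      157
2    lab      142
3   roof       52
4  tower       28
add column battery_x10 = t['battery'] * 10:
    site  battery  battery_x10
0   dock       93          930
1  field      157         1570
2    lab      142         1420
3   roof       52          520
4  tower       28          280
add column net = t['battery_x10'] - t['battery']:
    site  battery  battery_x10   net
0   dock       93          930   837
1  field      157         1570  1413
2    lab      142         1420  1278
3   roof       52          520   468
4  tower       28          280   252

4248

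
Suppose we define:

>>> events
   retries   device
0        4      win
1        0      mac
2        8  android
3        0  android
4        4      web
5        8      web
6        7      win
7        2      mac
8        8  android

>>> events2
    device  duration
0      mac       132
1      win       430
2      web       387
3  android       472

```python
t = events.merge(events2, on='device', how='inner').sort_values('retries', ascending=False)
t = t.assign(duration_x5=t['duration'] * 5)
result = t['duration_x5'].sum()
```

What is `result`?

merge on 'device' (how='inner') → 9 rows:
   retries   device  duration
0        4      win       430
1        0      mac       132
2        8  android       472
3        0  android       472
4        4      web       387
5        8      web       387
6        7      win       430
7        2      mac       132
8        8  android       472
sort by retries descending:
   retries   device  duration
2        8  android       472
5        8      web       387
8        8  android       472
6        7      win       430
0        4      win       430
4        4      web       387
7        2      mac       132
1        0      mac       132
3        0  android       472
add column duration_x5 = t['duration'] * 5:
   retries   device  duration  duration_x5
2        8  android       472         2360
5        8      web       387         1935
8        8  android       472         2360
6        7      win       430         2150
0        4      win       430         2150
4        4      web       387         1935
7        2      mac       132          660
1        0      mac       132          660
3        0  android       472         2360
The sum of column 'duration_x5' is 16570.

16570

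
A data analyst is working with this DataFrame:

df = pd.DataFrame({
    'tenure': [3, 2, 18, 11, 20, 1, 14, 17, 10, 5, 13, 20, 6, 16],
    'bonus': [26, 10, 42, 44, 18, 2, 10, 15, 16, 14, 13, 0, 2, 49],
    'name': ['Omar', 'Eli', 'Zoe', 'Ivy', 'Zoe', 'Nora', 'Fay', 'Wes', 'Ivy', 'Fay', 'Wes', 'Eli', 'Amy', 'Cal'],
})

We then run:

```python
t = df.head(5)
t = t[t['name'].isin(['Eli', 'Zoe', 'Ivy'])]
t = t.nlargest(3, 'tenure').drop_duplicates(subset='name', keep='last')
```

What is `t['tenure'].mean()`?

14.5

take first 5 rows:
   tenure  bonus  name
0       3     26  Omar
1       2     10   Eli
2      18     42   Zoe
3      11     44   Ivy
4      20     18   Zoe
filter rows where name in ['Eli', 'Zoe', 'Ivy']:
   tenure  bonus name
1       2     10  Eli
2      18     42  Zoe
3      11     44  Ivy
4      20     18  Zoe
take 3 rows with largest tenure:
   tenure  bonus name
4      20     18  Zoe
2      18     42  Zoe
3      11     44  Ivy
drop duplicate name (keep=last):
   tenure  bonus name
2      18     42  Zoe
3      11     44  Ivy
Reading off the mean of column 'tenure', we get 14.5.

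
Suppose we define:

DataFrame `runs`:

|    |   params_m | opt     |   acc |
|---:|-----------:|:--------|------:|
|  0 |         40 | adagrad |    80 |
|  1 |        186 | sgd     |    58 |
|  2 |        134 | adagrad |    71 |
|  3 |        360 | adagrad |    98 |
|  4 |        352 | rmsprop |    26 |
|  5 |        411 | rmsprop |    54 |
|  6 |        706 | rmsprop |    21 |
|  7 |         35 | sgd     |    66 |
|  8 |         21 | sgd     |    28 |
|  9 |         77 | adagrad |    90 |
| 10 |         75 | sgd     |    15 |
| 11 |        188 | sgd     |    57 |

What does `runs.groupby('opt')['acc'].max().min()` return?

group by opt, max of acc:
opt
adagrad    98
rmsprop    54
sgd        66
Name: acc, dtype: int64
Finally, min of the resulting series = 54.

54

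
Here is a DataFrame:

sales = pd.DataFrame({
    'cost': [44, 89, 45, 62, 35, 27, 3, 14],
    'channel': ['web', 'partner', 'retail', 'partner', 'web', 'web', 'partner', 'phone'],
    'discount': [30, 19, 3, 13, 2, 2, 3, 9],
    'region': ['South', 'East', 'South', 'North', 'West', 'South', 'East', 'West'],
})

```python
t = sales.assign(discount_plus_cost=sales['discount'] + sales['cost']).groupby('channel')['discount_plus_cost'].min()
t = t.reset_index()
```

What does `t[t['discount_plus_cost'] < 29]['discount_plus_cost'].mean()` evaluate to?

add column discount_plus_cost = sales['discount'] + sales['cost']:
   cost  channel  discount region  discount_plus_cost
0    44      web        30  South                  74
1    89  partner        19   East                 108
2    45   retail         3  South                  48
3    62  partner        13  North                  75
4    35      web         2   West                  37
5    27      web         2  South                  29
6     3  partner         3   East                   6
7    14    phone         9   West                  23
group by channel, min of discount_plus_cost:
channel
partner     6
phone      23
retail     48
web        29
Name: discount_plus_cost, dtype: int64
reset_index():
   channel  discount_plus_cost
0  partner                   6
1    phone                  23
2   retail                  48
3      web                  29
filter rows where discount_plus_cost < 29:
   channel  discount_plus_cost
0  partner                   6
1    phone                  23

14.5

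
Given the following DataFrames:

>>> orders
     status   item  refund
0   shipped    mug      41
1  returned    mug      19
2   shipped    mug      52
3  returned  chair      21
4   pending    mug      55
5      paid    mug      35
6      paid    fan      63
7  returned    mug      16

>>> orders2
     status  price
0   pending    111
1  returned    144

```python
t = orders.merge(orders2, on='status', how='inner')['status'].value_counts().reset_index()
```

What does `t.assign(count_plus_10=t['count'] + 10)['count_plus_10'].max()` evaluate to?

merge on 'status' (how='inner') → 4 rows:
     status   item  refund  price
0  returned    mug      19    144
1  returned  chair      21    144
2   pending    mug      55    111
3  returned    mug      16    144
value_counts of status:
status
returned    3
pending     1
Name: count, dtype: int64
reset_index():
     status  count
0  returned      3
1   pending      1
add column count_plus_10 = t['count'] + 10:
     status  count  count_plus_10
0  returned      3             13
1   pending      1             11
The max of column 'count_plus_10' is 13.

13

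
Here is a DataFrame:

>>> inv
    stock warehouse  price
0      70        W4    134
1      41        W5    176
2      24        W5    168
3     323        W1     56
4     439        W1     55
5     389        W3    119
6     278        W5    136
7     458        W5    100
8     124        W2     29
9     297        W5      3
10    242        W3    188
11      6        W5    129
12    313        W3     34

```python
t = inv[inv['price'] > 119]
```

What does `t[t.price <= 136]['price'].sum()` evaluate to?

399

filter rows where price > 119:
    stock warehouse  price
0      70        W4    134
1      41        W5    176
2      24        W5    168
6     278        W5    136
10    242        W3    188
11      6        W5    129
filter rows where price <= 136:
    stock warehouse  price
0      70        W4    134
6     278        W5    136
11      6        W5    129
sum of column 'price' → 399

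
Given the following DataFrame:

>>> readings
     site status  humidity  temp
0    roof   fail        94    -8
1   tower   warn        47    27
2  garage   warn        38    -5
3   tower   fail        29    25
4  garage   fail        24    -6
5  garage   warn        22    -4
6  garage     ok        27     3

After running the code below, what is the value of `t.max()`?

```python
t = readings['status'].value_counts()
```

3

value_counts of status:
status
fail    3
warn    3
ok      1
Name: count, dtype: int64
Then the max of the resulting series: 3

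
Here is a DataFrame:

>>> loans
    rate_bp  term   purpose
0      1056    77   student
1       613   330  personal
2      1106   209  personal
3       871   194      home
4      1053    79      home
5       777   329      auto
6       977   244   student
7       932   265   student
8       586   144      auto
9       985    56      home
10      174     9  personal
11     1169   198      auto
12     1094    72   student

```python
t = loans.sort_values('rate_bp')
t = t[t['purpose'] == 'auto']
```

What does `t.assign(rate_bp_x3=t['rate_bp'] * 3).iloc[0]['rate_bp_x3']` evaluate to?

sort by rate_bp:
    rate_bp  term   purpose
10      174     9  personal
8       586   144      auto
1       613   330  personal
5       777   329      auto
3       871   194      home
7       932   265   student
6       977   244   student
9       985    56      home
4      1053    79      home
0      1056    77   student
12     1094    72   student
2      1106   209  personal
11     1169   198      auto
filter rows where purpose == 'auto':
    rate_bp  term purpose
8       586   144    auto
5       777   329    auto
11     1169   198    auto
add column rate_bp_x3 = t['rate_bp'] * 3:
    rate_bp  term purpose  rate_bp_x3
8       586   144    auto        1758
5       777   329    auto        2331
11     1169   198    auto        3507
So iloc[0]['rate_bp_x3'] = 1758.

1758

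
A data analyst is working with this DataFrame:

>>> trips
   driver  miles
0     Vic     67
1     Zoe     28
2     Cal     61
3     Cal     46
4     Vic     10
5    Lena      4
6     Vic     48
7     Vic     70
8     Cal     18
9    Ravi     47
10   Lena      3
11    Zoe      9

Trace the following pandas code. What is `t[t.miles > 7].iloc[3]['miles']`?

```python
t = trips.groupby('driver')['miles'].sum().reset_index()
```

group by driver, sum of miles:
driver
Cal     125
Lena      7
Ravi     47
Vic     195
Zoe      37
Name: miles, dtype: int64
reset_index():
  driver  miles
0    Cal    125
1   Lena      7
2   Ravi     47
3    Vic    195
4    Zoe     37
filter rows where miles > 7:
  driver  miles
0    Cal    125
2   Ravi     47
3    Vic    195
4    Zoe     37
The value at position 3, column 'miles' is 37.

37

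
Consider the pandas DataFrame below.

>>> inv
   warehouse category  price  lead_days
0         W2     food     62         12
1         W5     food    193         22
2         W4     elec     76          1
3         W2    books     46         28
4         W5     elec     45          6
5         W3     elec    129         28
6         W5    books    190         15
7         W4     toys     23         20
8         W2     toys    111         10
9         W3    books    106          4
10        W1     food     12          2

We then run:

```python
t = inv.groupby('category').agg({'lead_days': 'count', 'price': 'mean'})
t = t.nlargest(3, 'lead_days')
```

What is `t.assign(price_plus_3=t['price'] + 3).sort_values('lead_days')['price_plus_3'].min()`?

86.3333333333

group by category: count(lead_days), mean(price):
          lead_days       price
category                       
books             3  114.000000
elec              3   83.333333
food              3   89.000000
toys              2   67.000000
take 3 rows with largest lead_days:
          lead_days       price
category                       
books             3  114.000000
elec              3   83.333333
food              3   89.000000
add column price_plus_3 = t['price'] + 3:
          lead_days       price  price_plus_3
category                                     
books             3  114.000000    117.000000
elec              3   83.333333     86.333333
food              3   89.000000     92.000000
sort by lead_days:
          lead_days       price  price_plus_3
category                                     
books             3  114.000000    117.000000
elec              3   83.333333     86.333333
food              3   89.000000     92.000000
min of column 'price_plus_3' → 86.3333333333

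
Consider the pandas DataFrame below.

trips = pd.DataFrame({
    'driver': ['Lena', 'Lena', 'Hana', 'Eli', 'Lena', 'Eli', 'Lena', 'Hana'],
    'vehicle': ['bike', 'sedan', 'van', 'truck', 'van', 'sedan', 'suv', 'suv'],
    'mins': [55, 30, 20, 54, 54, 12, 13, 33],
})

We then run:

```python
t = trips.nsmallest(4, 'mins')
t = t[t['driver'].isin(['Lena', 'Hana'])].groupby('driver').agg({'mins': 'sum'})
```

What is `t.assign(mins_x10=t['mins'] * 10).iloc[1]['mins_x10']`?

take 4 rows with smallest mins:
  driver vehicle  mins
5    Eli   sedan    12
6   Lena     suv    13
2   Hana     van    20
1   Lena   sedan    30
filter rows where driver in ['Lena', 'Hana']:
  driver vehicle  mins
6   Lena     suv    13
2   Hana     van    20
1   Lena   sedan    30
group by driver, sum of mins:
        mins
driver      
Hana      20
Lena      43
add column mins_x10 = t['mins'] * 10:
        mins  mins_x10
driver                
Hana      20       200
Lena      43       430
Reading off the value at position 1, column 'mins_x10', we get 430.

430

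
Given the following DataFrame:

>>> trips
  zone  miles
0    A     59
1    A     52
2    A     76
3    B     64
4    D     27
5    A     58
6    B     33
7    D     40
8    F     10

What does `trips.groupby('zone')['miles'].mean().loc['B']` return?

group by zone, mean of miles:
zone
A    61.25
B    48.50
D    33.50
F    10.00
Name: miles, dtype: float64
So loc['B'] = 48.5.

48.5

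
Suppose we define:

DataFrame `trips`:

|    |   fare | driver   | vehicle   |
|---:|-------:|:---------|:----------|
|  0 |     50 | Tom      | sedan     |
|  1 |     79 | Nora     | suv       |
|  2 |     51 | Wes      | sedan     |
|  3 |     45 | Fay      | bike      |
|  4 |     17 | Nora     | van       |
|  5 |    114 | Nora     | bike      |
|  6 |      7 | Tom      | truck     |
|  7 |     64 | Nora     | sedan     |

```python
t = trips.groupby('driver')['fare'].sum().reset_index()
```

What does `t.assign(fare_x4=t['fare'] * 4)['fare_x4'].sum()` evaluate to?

1708

group by driver, sum of fare:
driver
Fay      45
Nora    274
Tom      57
Wes      51
Name: fare, dtype: int64
reset_index():
  driver  fare
0    Fay    45
1   Nora   274
2    Tom    57
3    Wes    51
add column fare_x4 = t['fare'] * 4:
  driver  fare  fare_x4
0    Fay    45      180
1   Nora   274     1096
2    Tom    57      228
3    Wes    51      204
So sum() = 1708.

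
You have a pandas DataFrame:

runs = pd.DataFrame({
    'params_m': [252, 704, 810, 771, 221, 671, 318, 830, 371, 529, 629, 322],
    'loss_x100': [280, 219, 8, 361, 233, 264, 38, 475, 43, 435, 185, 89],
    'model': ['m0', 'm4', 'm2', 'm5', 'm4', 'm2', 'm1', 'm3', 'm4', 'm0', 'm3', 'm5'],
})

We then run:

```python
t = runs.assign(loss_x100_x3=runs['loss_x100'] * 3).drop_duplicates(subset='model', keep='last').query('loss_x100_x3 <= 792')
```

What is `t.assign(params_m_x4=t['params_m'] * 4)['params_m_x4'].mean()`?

1848.8

add column loss_x100_x3 = runs['loss_x100'] * 3:
    params_m  loss_x100 model  loss_x100_x3
0        252        280    m0           840
1        704        219    m4           657
2        810          8    m2            24
3        771        361    m5          1083
4        221        233    m4           699
5        671        264    m2           792
6        318         38    m1           114
7        830        475    m3          1425
8        371         43    m4           129
9        529        435    m0          1305
10       629        185    m3           555
11       322         89    m5           267
drop duplicate model (keep=last):
    params_m  loss_x100 model  loss_x100_x3
5        671        264    m2           792
6        318         38    m1           114
8        371         43    m4           129
9        529        435    m0          1305
10       629        185    m3           555
11       322         89    m5           267
filter rows where loss_x100_x3 <= 792:
    params_m  loss_x100 model  loss_x100_x3
5        671        264    m2           792
6        318         38    m1           114
8        371         43    m4           129
10       629        185    m3           555
11       322         89    m5           267
add column params_m_x4 = t['params_m'] * 4:
    params_m  loss_x100 model  loss_x100_x3  params_m_x4
5        671        264    m2           792         2684
6        318         38    m1           114         1272
8        371         43    m4           129         1484
10       629        185    m3           555         2516
11       322         89    m5           267         1288
mean of column 'params_m_x4' → 1848.8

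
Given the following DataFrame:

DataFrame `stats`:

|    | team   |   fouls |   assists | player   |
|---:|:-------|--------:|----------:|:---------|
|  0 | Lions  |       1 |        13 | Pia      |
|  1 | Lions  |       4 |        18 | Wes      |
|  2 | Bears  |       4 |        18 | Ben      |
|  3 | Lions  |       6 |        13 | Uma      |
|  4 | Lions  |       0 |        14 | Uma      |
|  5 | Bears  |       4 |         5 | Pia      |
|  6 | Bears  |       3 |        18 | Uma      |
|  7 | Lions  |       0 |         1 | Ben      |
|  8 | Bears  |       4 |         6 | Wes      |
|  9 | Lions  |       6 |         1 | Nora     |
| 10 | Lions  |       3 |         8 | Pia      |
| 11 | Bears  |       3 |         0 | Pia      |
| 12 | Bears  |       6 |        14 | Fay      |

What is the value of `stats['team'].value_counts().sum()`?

13

value_counts of team:
team
Lions    7
Bears    6
Name: count, dtype: int64
Then the sum of the resulting series: 13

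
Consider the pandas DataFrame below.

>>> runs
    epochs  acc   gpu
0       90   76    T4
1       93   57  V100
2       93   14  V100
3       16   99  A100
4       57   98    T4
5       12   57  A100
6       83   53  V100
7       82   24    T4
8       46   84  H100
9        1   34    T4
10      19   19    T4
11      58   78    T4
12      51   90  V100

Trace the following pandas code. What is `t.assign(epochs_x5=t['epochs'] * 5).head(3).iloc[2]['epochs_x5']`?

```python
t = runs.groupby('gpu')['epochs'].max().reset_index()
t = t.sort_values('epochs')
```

450

group by gpu, max of epochs:
gpu
A100    16
H100    46
T4      90
V100    93
Name: epochs, dtype: int64
reset_index():
    gpu  epochs
0  A100      16
1  H100      46
2    T4      90
3  V100      93
sort by epochs:
    gpu  epochs
0  A100      16
1  H100      46
2    T4      90
3  V100      93
add column epochs_x5 = t['epochs'] * 5:
    gpu  epochs  epochs_x5
0  A100      16         80
1  H100      46        230
2    T4      90        450
3  V100      93        465
take first 3 rows:
    gpu  epochs  epochs_x5
0  A100      16         80
1  H100      46        230
2    T4      90        450
Finally, value at position 2, column 'epochs_x5' = 450.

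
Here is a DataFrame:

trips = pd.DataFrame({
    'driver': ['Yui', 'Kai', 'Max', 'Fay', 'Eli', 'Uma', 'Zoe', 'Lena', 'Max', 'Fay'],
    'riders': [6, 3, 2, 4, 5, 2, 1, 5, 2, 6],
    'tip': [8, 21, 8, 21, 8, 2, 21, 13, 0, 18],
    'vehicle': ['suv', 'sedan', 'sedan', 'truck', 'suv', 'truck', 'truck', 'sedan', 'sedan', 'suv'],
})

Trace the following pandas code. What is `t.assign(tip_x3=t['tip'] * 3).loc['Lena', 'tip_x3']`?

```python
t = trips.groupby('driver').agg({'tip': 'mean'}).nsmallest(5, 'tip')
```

group by driver, mean of tip:
         tip
driver      
Eli      8.0
Fay     19.5
Kai     21.0
Lena    13.0
Max      4.0
Uma      2.0
Yui      8.0
Zoe     21.0
take 5 rows with smallest tip:
         tip
driver      
Uma      2.0
Max      4.0
Eli      8.0
Yui      8.0
Lena    13.0
add column tip_x3 = t['tip'] * 3:
         tip  tip_x3
driver              
Uma      2.0     6.0
Max      4.0    12.0
Eli      8.0    24.0
Yui      8.0    24.0
Lena    13.0    39.0
So loc['Lena', 'tip_x3'] = 39.0.

39.0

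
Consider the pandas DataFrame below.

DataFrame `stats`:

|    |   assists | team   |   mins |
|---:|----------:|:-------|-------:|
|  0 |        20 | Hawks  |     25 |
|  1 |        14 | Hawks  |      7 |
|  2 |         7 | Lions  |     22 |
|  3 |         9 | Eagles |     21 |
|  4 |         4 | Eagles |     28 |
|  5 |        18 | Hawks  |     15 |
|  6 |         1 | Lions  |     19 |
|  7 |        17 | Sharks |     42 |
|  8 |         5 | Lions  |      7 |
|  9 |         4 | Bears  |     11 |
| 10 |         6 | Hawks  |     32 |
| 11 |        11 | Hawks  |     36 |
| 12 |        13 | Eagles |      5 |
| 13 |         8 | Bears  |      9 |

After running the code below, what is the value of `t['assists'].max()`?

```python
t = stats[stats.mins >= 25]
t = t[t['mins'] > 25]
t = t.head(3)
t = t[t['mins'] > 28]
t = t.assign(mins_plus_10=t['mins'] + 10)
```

17

filter rows where mins >= 25:
    assists    team  mins
0        20   Hawks    25
4         4  Eagles    28
7        17  Sharks    42
10        6   Hawks    32
11       11   Hawks    36
filter rows where mins > 25:
    assists    team  mins
4         4  Eagles    28
7        17  Sharks    42
10        6   Hawks    32
11       11   Hawks    36
take first 3 rows:
    assists    team  mins
4         4  Eagles    28
7        17  Sharks    42
10        6   Hawks    32
filter rows where mins > 28:
    assists    team  mins
7        17  Sharks    42
10        6   Hawks    32
add column mins_plus_10 = t['mins'] + 10:
    assists    team  mins  mins_plus_10
7        17  Sharks    42            52
10        6   Hawks    32            42
Then the max of column 'assists': 17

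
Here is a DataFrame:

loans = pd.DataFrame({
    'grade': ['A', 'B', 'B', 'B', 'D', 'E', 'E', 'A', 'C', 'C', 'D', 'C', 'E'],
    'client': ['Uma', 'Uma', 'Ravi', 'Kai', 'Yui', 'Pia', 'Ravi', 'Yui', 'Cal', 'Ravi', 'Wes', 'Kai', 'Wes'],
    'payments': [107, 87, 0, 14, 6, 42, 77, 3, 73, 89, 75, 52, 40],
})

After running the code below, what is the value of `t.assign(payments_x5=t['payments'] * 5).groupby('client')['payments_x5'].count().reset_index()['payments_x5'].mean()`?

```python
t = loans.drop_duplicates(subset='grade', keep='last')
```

1.66666666667

drop duplicate grade (keep=last):
   grade client  payments
3      B    Kai        14
7      A    Yui         3
10     D    Wes        75
11     C    Kai        52
12     E    Wes        40
add column payments_x5 = t['payments'] * 5:
   grade client  payments  payments_x5
3      B    Kai        14           70
7      A    Yui         3           15
10     D    Wes        75          375
11     C    Kai        52          260
12     E    Wes        40          200
group by client, count of payments_x5:
client
Kai    2
Wes    2
Yui    1
Name: payments_x5, dtype: int64
reset_index():
  client  payments_x5
0    Kai            2
1    Wes            2
2    Yui            1
Hence 1.66666666667.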